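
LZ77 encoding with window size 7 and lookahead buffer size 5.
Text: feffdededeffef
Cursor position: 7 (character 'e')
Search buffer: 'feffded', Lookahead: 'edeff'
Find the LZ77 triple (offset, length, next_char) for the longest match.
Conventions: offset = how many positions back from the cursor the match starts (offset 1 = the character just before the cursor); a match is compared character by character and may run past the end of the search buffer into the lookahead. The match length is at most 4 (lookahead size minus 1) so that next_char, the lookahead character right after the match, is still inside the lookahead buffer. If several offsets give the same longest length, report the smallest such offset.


Try each offset into the search buffer:
  offset=1 (pos 6, char 'd'): match length 0
  offset=2 (pos 5, char 'e'): match length 3
  offset=3 (pos 4, char 'd'): match length 0
  offset=4 (pos 3, char 'f'): match length 0
  offset=5 (pos 2, char 'f'): match length 0
  offset=6 (pos 1, char 'e'): match length 1
  offset=7 (pos 0, char 'f'): match length 0
Longest match has length 3 at offset 2.
next_char = character at position 7 + 3 = 10 -> 'f'

Best match: offset=2, length=3 (matching 'ede' starting at position 5)
LZ77 triple: (2, 3, 'f')


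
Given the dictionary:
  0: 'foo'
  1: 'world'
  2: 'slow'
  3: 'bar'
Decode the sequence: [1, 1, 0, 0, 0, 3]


Look up each index in the dictionary:
  1 -> 'world'
  1 -> 'world'
  0 -> 'foo'
  0 -> 'foo'
  0 -> 'foo'
  3 -> 'bar'

Decoded: "world world foo foo foo bar"


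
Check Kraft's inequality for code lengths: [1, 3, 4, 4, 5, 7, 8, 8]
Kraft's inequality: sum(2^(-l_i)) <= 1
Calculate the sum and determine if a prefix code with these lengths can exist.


Sum = 2^(-1) + 2^(-3) + 2^(-4) + 2^(-4) + 2^(-5) + 2^(-7) + 2^(-8) + 2^(-8)
    = 0.5 + 0.125 + 0.0625 + 0.0625 + 0.03125 + 0.0078125 + 0.00390625 + 0.00390625
    = 204/256 = 0.796875
Since 0.796875 <= 1, Kraft's inequality IS satisfied.
A prefix code with these lengths CAN exist.

Kraft sum = 0.796875. Satisfied.


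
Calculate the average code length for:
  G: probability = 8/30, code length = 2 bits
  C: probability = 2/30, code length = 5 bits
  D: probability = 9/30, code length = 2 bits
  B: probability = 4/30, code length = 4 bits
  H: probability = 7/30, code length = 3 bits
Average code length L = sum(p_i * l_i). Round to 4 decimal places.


Weighted contributions p_i * l_i:
  G: (8/30) * 2 = 16/30
  C: (2/30) * 5 = 10/30
  D: (9/30) * 2 = 18/30
  B: (4/30) * 4 = 16/30
  H: (7/30) * 3 = 21/30
Sum = (16 + 10 + 18 + 16 + 21)/30 = 81/30

L = 81/30 = 2.7000 bits/symbol


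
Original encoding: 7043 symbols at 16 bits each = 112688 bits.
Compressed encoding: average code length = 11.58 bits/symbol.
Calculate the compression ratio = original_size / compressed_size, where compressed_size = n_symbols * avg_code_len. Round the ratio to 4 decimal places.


original_size = n_symbols * orig_bits = 7043 * 16 = 112688 bits
compressed_size = n_symbols * avg_code_len = 7043 * 11.58 = 81557.94 bits
ratio = original_size / compressed_size = 112688 / 81557.94 = 1.3817

Compression ratio = 1.3817


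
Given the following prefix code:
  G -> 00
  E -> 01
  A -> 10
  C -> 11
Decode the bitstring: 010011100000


Decoding step by step:
Bits 01 -> E
Bits 00 -> G
Bits 11 -> C
Bits 10 -> A
Bits 00 -> G
Bits 00 -> G


Decoded message: EGCAGG


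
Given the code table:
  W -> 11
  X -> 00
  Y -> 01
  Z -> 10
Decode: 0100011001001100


Decoding:
01 -> Y
00 -> X
01 -> Y
10 -> Z
01 -> Y
00 -> X
11 -> W
00 -> X


Result: YXYZYXWX


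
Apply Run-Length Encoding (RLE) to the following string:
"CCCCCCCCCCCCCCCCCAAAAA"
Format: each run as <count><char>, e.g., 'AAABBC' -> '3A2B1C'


Scanning runs left to right:
  i=0: run of 'C' x 17 -> '17C'
  i=17: run of 'A' x 5 -> '5A'

RLE = 17C5A


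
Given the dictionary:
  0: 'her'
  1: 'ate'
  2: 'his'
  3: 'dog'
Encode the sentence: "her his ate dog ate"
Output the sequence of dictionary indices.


Look up each word in the dictionary:
  'her' -> 0
  'his' -> 2
  'ate' -> 1
  'dog' -> 3
  'ate' -> 1

Encoded: [0, 2, 1, 3, 1]


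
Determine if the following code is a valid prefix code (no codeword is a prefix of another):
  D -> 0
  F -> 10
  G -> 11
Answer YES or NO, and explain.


Checking each pair (does one codeword prefix another?):
  D='0' vs F='10': no prefix
  D='0' vs G='11': no prefix
  F='10' vs D='0': no prefix
  F='10' vs G='11': no prefix
  G='11' vs D='0': no prefix
  G='11' vs F='10': no prefix
No violation found over all pairs.

YES -- this is a valid prefix code. No codeword is a prefix of any other codeword.


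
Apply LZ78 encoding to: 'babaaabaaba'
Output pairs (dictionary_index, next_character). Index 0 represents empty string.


LZ78 encoding steps:
Dictionary: {0: ''}
Step 1: w='' (idx 0), next='b' -> output (0, 'b'), add 'b' as idx 1
Step 2: w='' (idx 0), next='a' -> output (0, 'a'), add 'a' as idx 2
Step 3: w='b' (idx 1), next='a' -> output (1, 'a'), add 'ba' as idx 3
Step 4: w='a' (idx 2), next='a' -> output (2, 'a'), add 'aa' as idx 4
Step 5: w='ba' (idx 3), next='a' -> output (3, 'a'), add 'baa' as idx 5
Step 6: w='ba' (idx 3), end of input -> output (3, '')


Encoded: [(0, 'b'), (0, 'a'), (1, 'a'), (2, 'a'), (3, 'a'), (3, '')]


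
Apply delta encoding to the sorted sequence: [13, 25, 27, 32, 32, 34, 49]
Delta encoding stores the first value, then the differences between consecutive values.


First value: 13
Deltas:
  25 - 13 = 12
  27 - 25 = 2
  32 - 27 = 5
  32 - 32 = 0
  34 - 32 = 2
  49 - 34 = 15


Delta encoded: [13, 12, 2, 5, 0, 2, 15]


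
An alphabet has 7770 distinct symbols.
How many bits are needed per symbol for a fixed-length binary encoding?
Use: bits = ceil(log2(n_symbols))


log2(7770) = 12.9237
Bracket: 2^12 = 4096 < 7770 <= 2^13 = 8192
So ceil(log2(7770)) = 13

bits = ceil(log2(7770)) = ceil(12.9237) = 13 bits


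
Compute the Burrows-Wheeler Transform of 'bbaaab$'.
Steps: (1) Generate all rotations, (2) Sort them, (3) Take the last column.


Rotations (sorted):
  0: $bbaaab -> last char: b
  1: aaab$bb -> last char: b
  2: aab$bba -> last char: a
  3: ab$bbaa -> last char: a
  4: b$bbaaa -> last char: a
  5: baaab$b -> last char: b
  6: bbaaab$ -> last char: $


BWT = bbaaab$


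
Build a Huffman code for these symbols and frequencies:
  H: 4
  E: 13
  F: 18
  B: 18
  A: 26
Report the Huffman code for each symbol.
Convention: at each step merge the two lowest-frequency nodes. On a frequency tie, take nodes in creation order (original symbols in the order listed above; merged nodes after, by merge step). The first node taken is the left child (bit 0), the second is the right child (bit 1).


Huffman tree construction:
Step 1: Merge H(4) + E(13) = 17
Step 2: Merge (H+E)(17) + F(18) = 35
Step 3: Merge B(18) + A(26) = 44
Step 4: Merge ((H+E)+F)(35) + (B+A)(44) = 79
Read each symbol's code off the tree from the root (left child = 0, right child = 1).

Codes:
  H: 000 (length 3)
  E: 001 (length 3)
  F: 01 (length 2)
  B: 10 (length 2)
  A: 11 (length 2)
Average code length: 175/79 = 2.2152 bits/symbol


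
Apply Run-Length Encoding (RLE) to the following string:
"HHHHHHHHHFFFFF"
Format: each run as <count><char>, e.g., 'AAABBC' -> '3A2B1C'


Scanning runs left to right:
  i=0: run of 'H' x 9 -> '9H'
  i=9: run of 'F' x 5 -> '5F'

RLE = 9H5F


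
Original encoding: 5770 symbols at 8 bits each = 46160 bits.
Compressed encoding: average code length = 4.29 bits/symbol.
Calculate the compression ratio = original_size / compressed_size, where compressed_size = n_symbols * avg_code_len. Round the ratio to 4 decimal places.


original_size = n_symbols * orig_bits = 5770 * 8 = 46160 bits
compressed_size = n_symbols * avg_code_len = 5770 * 4.29 = 24753.3 bits
ratio = original_size / compressed_size = 46160 / 24753.3 = 1.8648

Compression ratio = 1.8648


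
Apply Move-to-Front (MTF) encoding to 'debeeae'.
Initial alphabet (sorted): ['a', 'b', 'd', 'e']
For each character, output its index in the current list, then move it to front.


MTF encoding:
'd': index 2 in ['a', 'b', 'd', 'e'] -> ['d', 'a', 'b', 'e']
'e': index 3 in ['d', 'a', 'b', 'e'] -> ['e', 'd', 'a', 'b']
'b': index 3 in ['e', 'd', 'a', 'b'] -> ['b', 'e', 'd', 'a']
'e': index 1 in ['b', 'e', 'd', 'a'] -> ['e', 'b', 'd', 'a']
'e': index 0 in ['e', 'b', 'd', 'a'] -> ['e', 'b', 'd', 'a']
'a': index 3 in ['e', 'b', 'd', 'a'] -> ['a', 'e', 'b', 'd']
'e': index 1 in ['a', 'e', 'b', 'd'] -> ['e', 'a', 'b', 'd']


Output: [2, 3, 3, 1, 0, 3, 1]


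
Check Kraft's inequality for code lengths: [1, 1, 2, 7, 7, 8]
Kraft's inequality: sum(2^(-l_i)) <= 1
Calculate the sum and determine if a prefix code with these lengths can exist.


Sum = 2^(-1) + 2^(-1) + 2^(-2) + 2^(-7) + 2^(-7) + 2^(-8)
    = 0.5 + 0.5 + 0.25 + 0.0078125 + 0.0078125 + 0.00390625
    = 325/256 = 1.26953125
Since 1.26953125 > 1, Kraft's inequality is NOT satisfied.
A prefix code with these lengths CANNOT exist.

Kraft sum = 1.26953125. Not satisfied.


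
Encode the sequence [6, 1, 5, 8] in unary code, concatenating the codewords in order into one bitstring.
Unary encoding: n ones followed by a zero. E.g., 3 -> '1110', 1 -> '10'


Encode each number as n ones followed by a terminating 0:
  6 -> 1111110 (7 bits)
  1 -> 10 (2 bits)
  5 -> 111110 (6 bits)
  8 -> 111111110 (9 bits)
Total length = 7 + 2 + 6 + 9 = 24 bits.

Unary([6, 1, 5, 8]) = 111111010111110111111110 (24 bits)


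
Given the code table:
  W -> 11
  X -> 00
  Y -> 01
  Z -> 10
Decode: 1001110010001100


Decoding:
10 -> Z
01 -> Y
11 -> W
00 -> X
10 -> Z
00 -> X
11 -> W
00 -> X


Result: ZYWXZXWX


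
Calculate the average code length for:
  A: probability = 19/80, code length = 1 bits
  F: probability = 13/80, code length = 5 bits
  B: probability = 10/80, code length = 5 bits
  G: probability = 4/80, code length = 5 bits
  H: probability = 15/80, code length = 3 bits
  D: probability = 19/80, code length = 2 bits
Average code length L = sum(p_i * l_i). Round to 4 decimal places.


Weighted contributions p_i * l_i:
  A: (19/80) * 1 = 19/80
  F: (13/80) * 5 = 65/80
  B: (10/80) * 5 = 50/80
  G: (4/80) * 5 = 20/80
  H: (15/80) * 3 = 45/80
  D: (19/80) * 2 = 38/80
Sum = (19 + 65 + 50 + 20 + 45 + 38)/80 = 237/80

L = 237/80 = 2.9625 bits/symbol


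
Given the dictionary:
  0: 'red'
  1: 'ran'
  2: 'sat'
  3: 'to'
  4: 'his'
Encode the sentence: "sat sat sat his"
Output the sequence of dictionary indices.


Look up each word in the dictionary:
  'sat' -> 2
  'sat' -> 2
  'sat' -> 2
  'his' -> 4

Encoded: [2, 2, 2, 4]


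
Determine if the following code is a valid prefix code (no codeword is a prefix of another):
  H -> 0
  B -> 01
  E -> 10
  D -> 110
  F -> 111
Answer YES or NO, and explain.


Checking each pair (does one codeword prefix another?):
  H='0' vs B='01': prefix -- VIOLATION

NO -- this is NOT a valid prefix code. H (0) is a prefix of B (01).


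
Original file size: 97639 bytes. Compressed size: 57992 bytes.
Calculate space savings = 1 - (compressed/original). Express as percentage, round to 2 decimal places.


ratio = compressed/original = 57992/97639 = 0.593943
savings = 1 - ratio = 1 - 0.593943 = 0.406057
as a percentage: 0.406057 * 100 = 40.61%

Space savings = 1 - 57992/97639 = 40.61%


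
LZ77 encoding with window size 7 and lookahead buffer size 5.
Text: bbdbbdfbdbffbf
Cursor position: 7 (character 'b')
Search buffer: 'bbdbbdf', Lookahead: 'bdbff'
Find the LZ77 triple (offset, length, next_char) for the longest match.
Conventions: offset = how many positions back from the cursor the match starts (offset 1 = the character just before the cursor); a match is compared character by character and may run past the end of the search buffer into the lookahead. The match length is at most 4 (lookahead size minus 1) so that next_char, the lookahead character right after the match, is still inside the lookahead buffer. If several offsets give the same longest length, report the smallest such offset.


Try each offset into the search buffer:
  offset=1 (pos 6, char 'f'): match length 0
  offset=2 (pos 5, char 'd'): match length 0
  offset=3 (pos 4, char 'b'): match length 2
  offset=4 (pos 3, char 'b'): match length 1
  offset=5 (pos 2, char 'd'): match length 0
  offset=6 (pos 1, char 'b'): match length 3
  offset=7 (pos 0, char 'b'): match length 1
Longest match has length 3 at offset 6.
next_char = character at position 7 + 3 = 10 -> 'f'

Best match: offset=6, length=3 (matching 'bdb' starting at position 1)
LZ77 triple: (6, 3, 'f')


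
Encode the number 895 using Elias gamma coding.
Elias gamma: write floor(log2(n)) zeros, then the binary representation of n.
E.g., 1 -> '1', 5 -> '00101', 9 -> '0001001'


num_bits = floor(log2(895)) + 1 = 10
leading_zeros = num_bits - 1 = 9
binary(895) = 1101111111

Elias gamma(895) = '000000000' + '1101111111' = 0000000001101111111 (19 bits)


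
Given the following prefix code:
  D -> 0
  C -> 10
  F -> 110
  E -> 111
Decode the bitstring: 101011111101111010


Decoding step by step:
Bits 10 -> C
Bits 10 -> C
Bits 111 -> E
Bits 111 -> E
Bits 0 -> D
Bits 111 -> E
Bits 10 -> C
Bits 10 -> C


Decoded message: CCEEDECC


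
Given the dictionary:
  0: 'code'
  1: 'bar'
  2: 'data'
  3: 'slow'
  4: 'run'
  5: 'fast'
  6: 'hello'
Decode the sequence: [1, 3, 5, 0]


Look up each index in the dictionary:
  1 -> 'bar'
  3 -> 'slow'
  5 -> 'fast'
  0 -> 'code'

Decoded: "bar slow fast code"


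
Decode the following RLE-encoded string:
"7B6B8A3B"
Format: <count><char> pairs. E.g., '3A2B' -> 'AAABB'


Expanding each <count><char> pair:
  7B -> 'BBBBBBB'
  6B -> 'BBBBBB'
  8A -> 'AAAAAAAA'
  3B -> 'BBB'

Decoded = BBBBBBBBBBBBBAAAAAAAABBB


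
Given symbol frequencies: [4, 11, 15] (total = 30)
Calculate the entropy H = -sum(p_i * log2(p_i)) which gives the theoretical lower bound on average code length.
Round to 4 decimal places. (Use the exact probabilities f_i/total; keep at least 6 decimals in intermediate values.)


Per-symbol terms -p_i * log2(p_i) with p_i = f_i/30:
  p = 4/30 = 0.133333: log2(p) = -2.906891, -p*log2(p) = 0.387585
  p = 11/30 = 0.366667: log2(p) = -1.447459, -p*log2(p) = 0.530735
  p = 15/30 = 0.500000: log2(p) = -1.000000, -p*log2(p) = 0.500000
H = 0.387585 + 0.530735 + 0.500000 = 1.418320

H = 1.4183 bits/symbol


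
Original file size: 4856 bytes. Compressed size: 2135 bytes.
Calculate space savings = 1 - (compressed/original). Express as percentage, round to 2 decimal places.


ratio = compressed/original = 2135/4856 = 0.439662
savings = 1 - ratio = 1 - 0.439662 = 0.560338
as a percentage: 0.560338 * 100 = 56.03%

Space savings = 1 - 2135/4856 = 56.03%


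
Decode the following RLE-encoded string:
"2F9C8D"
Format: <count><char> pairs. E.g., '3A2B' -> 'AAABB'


Expanding each <count><char> pair:
  2F -> 'FF'
  9C -> 'CCCCCCCCC'
  8D -> 'DDDDDDDD'

Decoded = FFCCCCCCCCCDDDDDDDD


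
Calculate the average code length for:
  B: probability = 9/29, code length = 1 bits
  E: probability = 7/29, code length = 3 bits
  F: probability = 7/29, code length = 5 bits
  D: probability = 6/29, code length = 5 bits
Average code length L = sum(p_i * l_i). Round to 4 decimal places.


Weighted contributions p_i * l_i:
  B: (9/29) * 1 = 9/29
  E: (7/29) * 3 = 21/29
  F: (7/29) * 5 = 35/29
  D: (6/29) * 5 = 30/29
Sum = (9 + 21 + 35 + 30)/29 = 95/29

L = 95/29 = 3.2759 bits/symbol


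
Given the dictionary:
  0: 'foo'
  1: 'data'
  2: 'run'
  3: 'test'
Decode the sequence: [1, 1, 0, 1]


Look up each index in the dictionary:
  1 -> 'data'
  1 -> 'data'
  0 -> 'foo'
  1 -> 'data'

Decoded: "data data foo data"


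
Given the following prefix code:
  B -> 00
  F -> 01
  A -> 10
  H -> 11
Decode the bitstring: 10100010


Decoding step by step:
Bits 10 -> A
Bits 10 -> A
Bits 00 -> B
Bits 10 -> A


Decoded message: AABA


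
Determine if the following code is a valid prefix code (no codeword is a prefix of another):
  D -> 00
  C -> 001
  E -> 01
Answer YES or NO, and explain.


Checking each pair (does one codeword prefix another?):
  D='00' vs C='001': prefix -- VIOLATION

NO -- this is NOT a valid prefix code. D (00) is a prefix of C (001).


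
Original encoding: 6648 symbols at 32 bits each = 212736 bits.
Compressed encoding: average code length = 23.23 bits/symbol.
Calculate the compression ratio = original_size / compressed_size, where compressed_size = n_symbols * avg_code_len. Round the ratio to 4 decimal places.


original_size = n_symbols * orig_bits = 6648 * 32 = 212736 bits
compressed_size = n_symbols * avg_code_len = 6648 * 23.23 = 154433.04 bits
ratio = original_size / compressed_size = 212736 / 154433.04 = 1.3775

Compression ratio = 1.3775


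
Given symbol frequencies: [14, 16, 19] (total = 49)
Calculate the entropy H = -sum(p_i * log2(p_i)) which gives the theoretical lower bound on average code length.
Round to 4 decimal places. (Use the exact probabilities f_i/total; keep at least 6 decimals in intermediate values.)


Per-symbol terms -p_i * log2(p_i) with p_i = f_i/49:
  p = 14/49 = 0.285714: log2(p) = -1.807355, -p*log2(p) = 0.516387
  p = 16/49 = 0.326531: log2(p) = -1.614710, -p*log2(p) = 0.527252
  p = 19/49 = 0.387755: log2(p) = -1.366782, -p*log2(p) = 0.529977
H = 0.516387 + 0.527252 + 0.529977 = 1.573616

H = 1.5736 bits/symbol


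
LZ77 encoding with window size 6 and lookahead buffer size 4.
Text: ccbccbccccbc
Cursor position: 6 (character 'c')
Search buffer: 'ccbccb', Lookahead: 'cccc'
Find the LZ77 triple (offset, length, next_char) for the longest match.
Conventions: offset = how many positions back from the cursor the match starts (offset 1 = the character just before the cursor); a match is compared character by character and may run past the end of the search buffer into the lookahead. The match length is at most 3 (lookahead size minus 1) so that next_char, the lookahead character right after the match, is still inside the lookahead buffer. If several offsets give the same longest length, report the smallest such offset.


Try each offset into the search buffer:
  offset=1 (pos 5, char 'b'): match length 0
  offset=2 (pos 4, char 'c'): match length 1
  offset=3 (pos 3, char 'c'): match length 2
  offset=4 (pos 2, char 'b'): match length 0
  offset=5 (pos 1, char 'c'): match length 1
  offset=6 (pos 0, char 'c'): match length 2
Longest match has length 2, found at offsets 3, 6; take the smallest, offset 3.
next_char = character at position 6 + 2 = 8 -> 'c'

Best match: offset=3, length=2 (matching 'cc' starting at position 3)
LZ77 triple: (3, 2, 'c')


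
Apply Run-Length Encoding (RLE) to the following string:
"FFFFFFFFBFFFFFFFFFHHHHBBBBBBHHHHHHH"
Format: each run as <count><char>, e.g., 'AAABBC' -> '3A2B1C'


Scanning runs left to right:
  i=0: run of 'F' x 8 -> '8F'
  i=8: run of 'B' x 1 -> '1B'
  i=9: run of 'F' x 9 -> '9F'
  i=18: run of 'H' x 4 -> '4H'
  i=22: run of 'B' x 6 -> '6B'
  i=28: run of 'H' x 7 -> '7H'

RLE = 8F1B9F4H6B7H


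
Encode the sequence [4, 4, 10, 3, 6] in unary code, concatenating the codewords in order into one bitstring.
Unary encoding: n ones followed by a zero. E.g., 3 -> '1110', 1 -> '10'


Encode each number as n ones followed by a terminating 0:
  4 -> 11110 (5 bits)
  4 -> 11110 (5 bits)
  10 -> 11111111110 (11 bits)
  3 -> 1110 (4 bits)
  6 -> 1111110 (7 bits)
Total length = 5 + 5 + 11 + 4 + 7 = 32 bits.

Unary([4, 4, 10, 3, 6]) = 11110111101111111111011101111110 (32 bits)


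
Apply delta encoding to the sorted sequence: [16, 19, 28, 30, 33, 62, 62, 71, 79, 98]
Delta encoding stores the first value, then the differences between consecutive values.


First value: 16
Deltas:
  19 - 16 = 3
  28 - 19 = 9
  30 - 28 = 2
  33 - 30 = 3
  62 - 33 = 29
  62 - 62 = 0
  71 - 62 = 9
  79 - 71 = 8
  98 - 79 = 19


Delta encoded: [16, 3, 9, 2, 3, 29, 0, 9, 8, 19]


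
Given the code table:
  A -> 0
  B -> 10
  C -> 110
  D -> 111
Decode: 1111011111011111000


Decoding:
111 -> D
10 -> B
111 -> D
110 -> C
111 -> D
110 -> C
0 -> A
0 -> A


Result: DBDCDCAA


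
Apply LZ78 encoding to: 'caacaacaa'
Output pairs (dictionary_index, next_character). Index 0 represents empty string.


LZ78 encoding steps:
Dictionary: {0: ''}
Step 1: w='' (idx 0), next='c' -> output (0, 'c'), add 'c' as idx 1
Step 2: w='' (idx 0), next='a' -> output (0, 'a'), add 'a' as idx 2
Step 3: w='a' (idx 2), next='c' -> output (2, 'c'), add 'ac' as idx 3
Step 4: w='a' (idx 2), next='a' -> output (2, 'a'), add 'aa' as idx 4
Step 5: w='c' (idx 1), next='a' -> output (1, 'a'), add 'ca' as idx 5
Step 6: w='a' (idx 2), end of input -> output (2, '')


Encoded: [(0, 'c'), (0, 'a'), (2, 'c'), (2, 'a'), (1, 'a'), (2, '')]


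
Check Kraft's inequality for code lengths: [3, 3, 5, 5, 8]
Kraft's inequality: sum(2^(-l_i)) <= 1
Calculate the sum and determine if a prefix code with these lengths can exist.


Sum = 2^(-3) + 2^(-3) + 2^(-5) + 2^(-5) + 2^(-8)
    = 0.125 + 0.125 + 0.03125 + 0.03125 + 0.00390625
    = 81/256 = 0.31640625
Since 0.31640625 <= 1, Kraft's inequality IS satisfied.
A prefix code with these lengths CAN exist.

Kraft sum = 0.31640625. Satisfied.


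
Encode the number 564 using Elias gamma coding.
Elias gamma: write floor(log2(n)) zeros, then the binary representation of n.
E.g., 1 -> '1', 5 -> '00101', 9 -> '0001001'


num_bits = floor(log2(564)) + 1 = 10
leading_zeros = num_bits - 1 = 9
binary(564) = 1000110100

Elias gamma(564) = '000000000' + '1000110100' = 0000000001000110100 (19 bits)


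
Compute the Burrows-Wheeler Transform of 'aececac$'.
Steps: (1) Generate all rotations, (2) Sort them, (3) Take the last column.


Rotations (sorted):
  0: $aececac -> last char: c
  1: ac$aecec -> last char: c
  2: aececac$ -> last char: $
  3: c$aececa -> last char: a
  4: cac$aece -> last char: e
  5: cecac$ae -> last char: e
  6: ecac$aec -> last char: c
  7: ececac$a -> last char: a


BWT = cc$aeeca


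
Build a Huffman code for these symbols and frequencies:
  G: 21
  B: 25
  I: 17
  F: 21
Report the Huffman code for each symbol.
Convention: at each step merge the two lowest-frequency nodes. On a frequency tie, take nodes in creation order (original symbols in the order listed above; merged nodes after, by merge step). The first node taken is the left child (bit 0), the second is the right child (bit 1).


Huffman tree construction:
Step 1: Merge I(17) + G(21) = 38
Step 2: Merge F(21) + B(25) = 46
Step 3: Merge (I+G)(38) + (F+B)(46) = 84
Read each symbol's code off the tree from the root (left child = 0, right child = 1).

Codes:
  G: 01 (length 2)
  B: 11 (length 2)
  I: 00 (length 2)
  F: 10 (length 2)
Average code length: 168/84 = 2.0000 bits/symbol


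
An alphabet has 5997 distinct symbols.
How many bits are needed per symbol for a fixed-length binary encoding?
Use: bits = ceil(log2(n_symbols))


log2(5997) = 12.55
Bracket: 2^12 = 4096 < 5997 <= 2^13 = 8192
So ceil(log2(5997)) = 13

bits = ceil(log2(5997)) = ceil(12.55) = 13 bits


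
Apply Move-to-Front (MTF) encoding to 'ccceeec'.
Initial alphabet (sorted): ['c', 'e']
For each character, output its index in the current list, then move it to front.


MTF encoding:
'c': index 0 in ['c', 'e'] -> ['c', 'e']
'c': index 0 in ['c', 'e'] -> ['c', 'e']
'c': index 0 in ['c', 'e'] -> ['c', 'e']
'e': index 1 in ['c', 'e'] -> ['e', 'c']
'e': index 0 in ['e', 'c'] -> ['e', 'c']
'e': index 0 in ['e', 'c'] -> ['e', 'c']
'c': index 1 in ['e', 'c'] -> ['c', 'e']


Output: [0, 0, 0, 1, 0, 0, 1]


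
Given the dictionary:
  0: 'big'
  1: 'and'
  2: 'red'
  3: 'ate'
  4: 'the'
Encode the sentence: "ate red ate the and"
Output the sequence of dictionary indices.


Look up each word in the dictionary:
  'ate' -> 3
  'red' -> 2
  'ate' -> 3
  'the' -> 4
  'and' -> 1

Encoded: [3, 2, 3, 4, 1]


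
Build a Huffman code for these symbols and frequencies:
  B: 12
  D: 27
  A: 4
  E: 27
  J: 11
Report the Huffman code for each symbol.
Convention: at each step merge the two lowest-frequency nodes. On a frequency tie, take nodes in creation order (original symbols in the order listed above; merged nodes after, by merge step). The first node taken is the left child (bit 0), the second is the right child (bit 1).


Huffman tree construction:
Step 1: Merge A(4) + J(11) = 15
Step 2: Merge B(12) + (A+J)(15) = 27
Step 3: Merge D(27) + E(27) = 54
Step 4: Merge (B+(A+J))(27) + (D+E)(54) = 81
Read each symbol's code off the tree from the root (left child = 0, right child = 1).

Codes:
  B: 00 (length 2)
  D: 10 (length 2)
  A: 010 (length 3)
  E: 11 (length 2)
  J: 011 (length 3)
Average code length: 177/81 = 2.1852 bits/symbol


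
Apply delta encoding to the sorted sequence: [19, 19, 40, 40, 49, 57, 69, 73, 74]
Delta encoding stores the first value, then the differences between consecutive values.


First value: 19
Deltas:
  19 - 19 = 0
  40 - 19 = 21
  40 - 40 = 0
  49 - 40 = 9
  57 - 49 = 8
  69 - 57 = 12
  73 - 69 = 4
  74 - 73 = 1


Delta encoded: [19, 0, 21, 0, 9, 8, 12, 4, 1]


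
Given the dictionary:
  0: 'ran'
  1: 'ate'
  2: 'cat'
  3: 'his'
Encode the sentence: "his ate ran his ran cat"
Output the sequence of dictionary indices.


Look up each word in the dictionary:
  'his' -> 3
  'ate' -> 1
  'ran' -> 0
  'his' -> 3
  'ran' -> 0
  'cat' -> 2

Encoded: [3, 1, 0, 3, 0, 2]


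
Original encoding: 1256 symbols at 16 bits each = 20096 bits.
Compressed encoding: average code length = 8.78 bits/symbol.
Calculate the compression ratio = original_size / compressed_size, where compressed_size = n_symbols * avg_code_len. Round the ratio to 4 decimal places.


original_size = n_symbols * orig_bits = 1256 * 16 = 20096 bits
compressed_size = n_symbols * avg_code_len = 1256 * 8.78 = 11027.68 bits
ratio = original_size / compressed_size = 20096 / 11027.68 = 1.8223

Compression ratio = 1.8223


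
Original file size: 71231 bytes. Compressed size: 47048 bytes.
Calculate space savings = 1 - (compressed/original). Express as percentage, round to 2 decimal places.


ratio = compressed/original = 47048/71231 = 0.660499
savings = 1 - ratio = 1 - 0.660499 = 0.339501
as a percentage: 0.339501 * 100 = 33.95%

Space savings = 1 - 47048/71231 = 33.95%


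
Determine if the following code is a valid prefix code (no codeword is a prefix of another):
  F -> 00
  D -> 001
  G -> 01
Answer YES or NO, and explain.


Checking each pair (does one codeword prefix another?):
  F='00' vs D='001': prefix -- VIOLATION

NO -- this is NOT a valid prefix code. F (00) is a prefix of D (001).


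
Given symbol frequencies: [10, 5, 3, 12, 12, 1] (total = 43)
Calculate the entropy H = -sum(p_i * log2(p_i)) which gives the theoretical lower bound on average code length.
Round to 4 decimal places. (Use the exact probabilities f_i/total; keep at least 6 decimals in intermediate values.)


Per-symbol terms -p_i * log2(p_i) with p_i = f_i/43:
  p = 10/43 = 0.232558: log2(p) = -2.104337, -p*log2(p) = 0.489381
  p = 5/43 = 0.116279: log2(p) = -3.104337, -p*log2(p) = 0.360969
  p = 3/43 = 0.069767: log2(p) = -3.841302, -p*log2(p) = 0.267998
  p = 12/43 = 0.279070: log2(p) = -1.841302, -p*log2(p) = 0.513852
  p = 12/43 = 0.279070: log2(p) = -1.841302, -p*log2(p) = 0.513852
  p = 1/43 = 0.023256: log2(p) = -5.426265, -p*log2(p) = 0.126192
H = 0.489381 + 0.360969 + 0.267998 + 0.513852 + 0.513852 + 0.126192 = 2.272244

H = 2.2722 bits/symbol


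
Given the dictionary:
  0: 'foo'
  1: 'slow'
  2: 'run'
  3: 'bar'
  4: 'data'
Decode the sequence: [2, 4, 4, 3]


Look up each index in the dictionary:
  2 -> 'run'
  4 -> 'data'
  4 -> 'data'
  3 -> 'bar'

Decoded: "run data data bar"


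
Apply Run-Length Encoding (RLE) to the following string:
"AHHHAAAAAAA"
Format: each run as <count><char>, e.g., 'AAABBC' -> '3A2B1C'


Scanning runs left to right:
  i=0: run of 'A' x 1 -> '1A'
  i=1: run of 'H' x 3 -> '3H'
  i=4: run of 'A' x 7 -> '7A'

RLE = 1A3H7A


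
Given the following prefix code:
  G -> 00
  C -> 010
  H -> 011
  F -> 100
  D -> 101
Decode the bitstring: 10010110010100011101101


Decoding step by step:
Bits 100 -> F
Bits 101 -> D
Bits 100 -> F
Bits 101 -> D
Bits 00 -> G
Bits 011 -> H
Bits 101 -> D
Bits 101 -> D


Decoded message: FDFDGHDD


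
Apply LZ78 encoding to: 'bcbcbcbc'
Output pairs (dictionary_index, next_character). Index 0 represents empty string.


LZ78 encoding steps:
Dictionary: {0: ''}
Step 1: w='' (idx 0), next='b' -> output (0, 'b'), add 'b' as idx 1
Step 2: w='' (idx 0), next='c' -> output (0, 'c'), add 'c' as idx 2
Step 3: w='b' (idx 1), next='c' -> output (1, 'c'), add 'bc' as idx 3
Step 4: w='bc' (idx 3), next='b' -> output (3, 'b'), add 'bcb' as idx 4
Step 5: w='c' (idx 2), end of input -> output (2, '')


Encoded: [(0, 'b'), (0, 'c'), (1, 'c'), (3, 'b'), (2, '')]


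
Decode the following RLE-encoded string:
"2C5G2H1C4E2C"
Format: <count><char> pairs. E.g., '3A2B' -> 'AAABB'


Expanding each <count><char> pair:
  2C -> 'CC'
  5G -> 'GGGGG'
  2H -> 'HH'
  1C -> 'C'
  4E -> 'EEEE'
  2C -> 'CC'

Decoded = CCGGGGGHHCEEEECC


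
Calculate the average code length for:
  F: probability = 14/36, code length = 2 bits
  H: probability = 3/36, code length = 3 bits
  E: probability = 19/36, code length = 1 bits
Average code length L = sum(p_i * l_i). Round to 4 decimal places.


Weighted contributions p_i * l_i:
  F: (14/36) * 2 = 28/36
  H: (3/36) * 3 = 9/36
  E: (19/36) * 1 = 19/36
Sum = (28 + 9 + 19)/36 = 56/36

L = 56/36 = 1.5556 bits/symbol


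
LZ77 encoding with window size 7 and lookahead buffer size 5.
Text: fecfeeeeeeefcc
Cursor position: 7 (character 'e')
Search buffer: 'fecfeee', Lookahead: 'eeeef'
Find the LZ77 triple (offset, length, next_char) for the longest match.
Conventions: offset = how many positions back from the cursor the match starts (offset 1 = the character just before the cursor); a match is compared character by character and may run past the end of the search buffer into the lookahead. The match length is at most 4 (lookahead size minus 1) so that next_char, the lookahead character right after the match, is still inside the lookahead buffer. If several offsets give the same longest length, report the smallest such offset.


Try each offset into the search buffer:
  offset=1 (pos 6, char 'e'): match length 4
  offset=2 (pos 5, char 'e'): match length 4
  offset=3 (pos 4, char 'e'): match length 4
  offset=4 (pos 3, char 'f'): match length 0
  offset=5 (pos 2, char 'c'): match length 0
  offset=6 (pos 1, char 'e'): match length 1
  offset=7 (pos 0, char 'f'): match length 0
Longest match has length 4, found at offsets 1, 2, 3; take the smallest, offset 1.
next_char = character at position 7 + 4 = 11 -> 'f'

Best match: offset=1, length=4 (matching 'eeee' starting at position 6)
LZ77 triple: (1, 4, 'f')


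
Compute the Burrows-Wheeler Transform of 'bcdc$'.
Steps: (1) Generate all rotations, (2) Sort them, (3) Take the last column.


Rotations (sorted):
  0: $bcdc -> last char: c
  1: bcdc$ -> last char: $
  2: c$bcd -> last char: d
  3: cdc$b -> last char: b
  4: dc$bc -> last char: c


BWT = c$dbc


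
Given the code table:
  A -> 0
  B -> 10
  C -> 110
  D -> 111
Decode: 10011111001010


Decoding:
10 -> B
0 -> A
111 -> D
110 -> C
0 -> A
10 -> B
10 -> B


Result: BADCABB


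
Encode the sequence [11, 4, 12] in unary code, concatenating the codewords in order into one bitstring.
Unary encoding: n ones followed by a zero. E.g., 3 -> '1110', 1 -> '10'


Encode each number as n ones followed by a terminating 0:
  11 -> 111111111110 (12 bits)
  4 -> 11110 (5 bits)
  12 -> 1111111111110 (13 bits)
Total length = 12 + 5 + 13 = 30 bits.

Unary([11, 4, 12]) = 111111111110111101111111111110 (30 bits)


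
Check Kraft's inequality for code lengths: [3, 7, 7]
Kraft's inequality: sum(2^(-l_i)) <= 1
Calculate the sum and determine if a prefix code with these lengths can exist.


Sum = 2^(-3) + 2^(-7) + 2^(-7)
    = 0.125 + 0.0078125 + 0.0078125
    = 18/128 = 0.140625
Since 0.140625 <= 1, Kraft's inequality IS satisfied.
A prefix code with these lengths CAN exist.

Kraft sum = 0.140625. Satisfied.


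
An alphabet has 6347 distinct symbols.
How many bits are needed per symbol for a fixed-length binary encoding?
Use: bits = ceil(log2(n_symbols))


log2(6347) = 12.6319
Bracket: 2^12 = 4096 < 6347 <= 2^13 = 8192
So ceil(log2(6347)) = 13

bits = ceil(log2(6347)) = ceil(12.6319) = 13 bits


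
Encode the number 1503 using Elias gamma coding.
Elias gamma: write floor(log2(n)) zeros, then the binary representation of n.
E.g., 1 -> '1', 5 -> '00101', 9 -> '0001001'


num_bits = floor(log2(1503)) + 1 = 11
leading_zeros = num_bits - 1 = 10
binary(1503) = 10111011111

Elias gamma(1503) = '0000000000' + '10111011111' = 000000000010111011111 (21 bits)


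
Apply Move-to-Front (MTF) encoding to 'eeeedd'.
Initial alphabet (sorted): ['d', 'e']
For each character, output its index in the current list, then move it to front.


MTF encoding:
'e': index 1 in ['d', 'e'] -> ['e', 'd']
'e': index 0 in ['e', 'd'] -> ['e', 'd']
'e': index 0 in ['e', 'd'] -> ['e', 'd']
'e': index 0 in ['e', 'd'] -> ['e', 'd']
'd': index 1 in ['e', 'd'] -> ['d', 'e']
'd': index 0 in ['d', 'e'] -> ['d', 'e']


Output: [1, 0, 0, 0, 1, 0]


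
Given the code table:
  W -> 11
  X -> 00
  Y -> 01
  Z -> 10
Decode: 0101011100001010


Decoding:
01 -> Y
01 -> Y
01 -> Y
11 -> W
00 -> X
00 -> X
10 -> Z
10 -> Z


Result: YYYWXXZZ


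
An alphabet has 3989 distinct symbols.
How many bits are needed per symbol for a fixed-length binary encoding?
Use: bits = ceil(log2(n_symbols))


log2(3989) = 11.9618
Bracket: 2^11 = 2048 < 3989 <= 2^12 = 4096
So ceil(log2(3989)) = 12

bits = ceil(log2(3989)) = ceil(11.9618) = 12 bits


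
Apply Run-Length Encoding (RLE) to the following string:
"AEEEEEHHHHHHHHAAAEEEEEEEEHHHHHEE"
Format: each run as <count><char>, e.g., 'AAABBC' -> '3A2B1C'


Scanning runs left to right:
  i=0: run of 'A' x 1 -> '1A'
  i=1: run of 'E' x 5 -> '5E'
  i=6: run of 'H' x 8 -> '8H'
  i=14: run of 'A' x 3 -> '3A'
  i=17: run of 'E' x 8 -> '8E'
  i=25: run of 'H' x 5 -> '5H'
  i=30: run of 'E' x 2 -> '2E'

RLE = 1A5E8H3A8E5H2E


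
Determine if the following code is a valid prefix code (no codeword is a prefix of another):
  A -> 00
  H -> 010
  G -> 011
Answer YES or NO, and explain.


Checking each pair (does one codeword prefix another?):
  A='00' vs H='010': no prefix
  A='00' vs G='011': no prefix
  H='010' vs A='00': no prefix
  H='010' vs G='011': no prefix
  G='011' vs A='00': no prefix
  G='011' vs H='010': no prefix
No violation found over all pairs.

YES -- this is a valid prefix code. No codeword is a prefix of any other codeword.


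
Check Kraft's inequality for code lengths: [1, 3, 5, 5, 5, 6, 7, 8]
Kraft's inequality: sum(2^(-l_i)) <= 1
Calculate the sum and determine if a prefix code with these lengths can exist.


Sum = 2^(-1) + 2^(-3) + 2^(-5) + 2^(-5) + 2^(-5) + 2^(-6) + 2^(-7) + 2^(-8)
    = 0.5 + 0.125 + 0.03125 + 0.03125 + 0.03125 + 0.015625 + 0.0078125 + 0.00390625
    = 191/256 = 0.74609375
Since 0.74609375 <= 1, Kraft's inequality IS satisfied.
A prefix code with these lengths CAN exist.

Kraft sum = 0.74609375. Satisfied.


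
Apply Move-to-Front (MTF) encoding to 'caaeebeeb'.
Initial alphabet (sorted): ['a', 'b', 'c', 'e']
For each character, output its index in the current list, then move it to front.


MTF encoding:
'c': index 2 in ['a', 'b', 'c', 'e'] -> ['c', 'a', 'b', 'e']
'a': index 1 in ['c', 'a', 'b', 'e'] -> ['a', 'c', 'b', 'e']
'a': index 0 in ['a', 'c', 'b', 'e'] -> ['a', 'c', 'b', 'e']
'e': index 3 in ['a', 'c', 'b', 'e'] -> ['e', 'a', 'c', 'b']
'e': index 0 in ['e', 'a', 'c', 'b'] -> ['e', 'a', 'c', 'b']
'b': index 3 in ['e', 'a', 'c', 'b'] -> ['b', 'e', 'a', 'c']
'e': index 1 in ['b', 'e', 'a', 'c'] -> ['e', 'b', 'a', 'c']
'e': index 0 in ['e', 'b', 'a', 'c'] -> ['e', 'b', 'a', 'c']
'b': index 1 in ['e', 'b', 'a', 'c'] -> ['b', 'e', 'a', 'c']


Output: [2, 1, 0, 3, 0, 3, 1, 0, 1]


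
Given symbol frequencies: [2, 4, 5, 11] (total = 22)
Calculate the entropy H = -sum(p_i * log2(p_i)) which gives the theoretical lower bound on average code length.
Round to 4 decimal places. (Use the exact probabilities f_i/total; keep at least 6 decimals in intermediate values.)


Per-symbol terms -p_i * log2(p_i) with p_i = f_i/22:
  p = 2/22 = 0.090909: log2(p) = -3.459432, -p*log2(p) = 0.314494
  p = 4/22 = 0.181818: log2(p) = -2.459432, -p*log2(p) = 0.447169
  p = 5/22 = 0.227273: log2(p) = -2.137504, -p*log2(p) = 0.485796
  p = 11/22 = 0.500000: log2(p) = -1.000000, -p*log2(p) = 0.500000
H = 0.314494 + 0.447169 + 0.485796 + 0.500000 = 1.747459

H = 1.7475 bits/symbol


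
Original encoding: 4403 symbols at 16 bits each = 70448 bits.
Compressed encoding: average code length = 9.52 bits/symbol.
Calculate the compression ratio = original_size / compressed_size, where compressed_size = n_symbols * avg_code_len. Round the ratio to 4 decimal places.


original_size = n_symbols * orig_bits = 4403 * 16 = 70448 bits
compressed_size = n_symbols * avg_code_len = 4403 * 9.52 = 41916.56 bits
ratio = original_size / compressed_size = 70448 / 41916.56 = 1.6807

Compression ratio = 1.6807


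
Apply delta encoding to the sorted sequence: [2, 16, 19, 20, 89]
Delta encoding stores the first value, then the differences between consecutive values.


First value: 2
Deltas:
  16 - 2 = 14
  19 - 16 = 3
  20 - 19 = 1
  89 - 20 = 69


Delta encoded: [2, 14, 3, 1, 69]


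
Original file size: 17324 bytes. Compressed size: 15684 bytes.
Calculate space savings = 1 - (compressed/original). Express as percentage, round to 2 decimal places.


ratio = compressed/original = 15684/17324 = 0.905334
savings = 1 - ratio = 1 - 0.905334 = 0.094666
as a percentage: 0.094666 * 100 = 9.47%

Space savings = 1 - 15684/17324 = 9.47%


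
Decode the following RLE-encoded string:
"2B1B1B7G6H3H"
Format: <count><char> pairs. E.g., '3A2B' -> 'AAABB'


Expanding each <count><char> pair:
  2B -> 'BB'
  1B -> 'B'
  1B -> 'B'
  7G -> 'GGGGGGG'
  6H -> 'HHHHHH'
  3H -> 'HHH'

Decoded = BBBBGGGGGGGHHHHHHHHH


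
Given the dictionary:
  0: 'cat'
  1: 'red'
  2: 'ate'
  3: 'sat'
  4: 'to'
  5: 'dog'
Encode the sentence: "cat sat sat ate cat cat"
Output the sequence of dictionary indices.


Look up each word in the dictionary:
  'cat' -> 0
  'sat' -> 3
  'sat' -> 3
  'ate' -> 2
  'cat' -> 0
  'cat' -> 0

Encoded: [0, 3, 3, 2, 0, 0]


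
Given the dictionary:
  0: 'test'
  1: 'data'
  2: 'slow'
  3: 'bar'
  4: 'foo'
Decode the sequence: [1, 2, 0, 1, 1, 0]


Look up each index in the dictionary:
  1 -> 'data'
  2 -> 'slow'
  0 -> 'test'
  1 -> 'data'
  1 -> 'data'
  0 -> 'test'

Decoded: "data slow test data data test"


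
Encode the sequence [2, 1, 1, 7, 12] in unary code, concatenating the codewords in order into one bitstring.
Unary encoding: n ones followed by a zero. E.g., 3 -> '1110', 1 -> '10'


Encode each number as n ones followed by a terminating 0:
  2 -> 110 (3 bits)
  1 -> 10 (2 bits)
  1 -> 10 (2 bits)
  7 -> 11111110 (8 bits)
  12 -> 1111111111110 (13 bits)
Total length = 3 + 2 + 2 + 8 + 13 = 28 bits.

Unary([2, 1, 1, 7, 12]) = 1101010111111101111111111110 (28 bits)


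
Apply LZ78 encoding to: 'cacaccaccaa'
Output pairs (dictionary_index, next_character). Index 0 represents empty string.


LZ78 encoding steps:
Dictionary: {0: ''}
Step 1: w='' (idx 0), next='c' -> output (0, 'c'), add 'c' as idx 1
Step 2: w='' (idx 0), next='a' -> output (0, 'a'), add 'a' as idx 2
Step 3: w='c' (idx 1), next='a' -> output (1, 'a'), add 'ca' as idx 3
Step 4: w='c' (idx 1), next='c' -> output (1, 'c'), add 'cc' as idx 4
Step 5: w='a' (idx 2), next='c' -> output (2, 'c'), add 'ac' as idx 5
Step 6: w='ca' (idx 3), next='a' -> output (3, 'a'), add 'caa' as idx 6


Encoded: [(0, 'c'), (0, 'a'), (1, 'a'), (1, 'c'), (2, 'c'), (3, 'a')]


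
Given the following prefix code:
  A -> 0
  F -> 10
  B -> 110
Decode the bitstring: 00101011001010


Decoding step by step:
Bits 0 -> A
Bits 0 -> A
Bits 10 -> F
Bits 10 -> F
Bits 110 -> B
Bits 0 -> A
Bits 10 -> F
Bits 10 -> F


Decoded message: AAFFBAFF
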